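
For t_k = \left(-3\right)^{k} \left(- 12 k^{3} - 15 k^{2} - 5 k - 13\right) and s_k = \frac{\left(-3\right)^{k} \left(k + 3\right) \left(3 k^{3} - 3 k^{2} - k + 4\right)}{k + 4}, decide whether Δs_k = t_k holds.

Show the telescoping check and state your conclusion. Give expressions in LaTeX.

s_(k+1) = 3*(-3)**k*(k + 4)*(k - 3*(k + 1)**3 + 3*(k + 1)**2 - 3)/(k + 5)
s_(k+1) − s_k = (-3)**k*(-12*k**5 - 111*k**4 - 314*k**3 - 296*k**2 - 185*k - 204)/(k**2 + 9*k + 20)
(s_(k+1) − s_k) − t_k = (-3)**k*(12*k**4 + 66*k**3 + 62*k**2 + 32*k + 56)/(k**2 + 9*k + 20)

Invalid: residual \frac{\left(-3\right)^{k} \left(12 k^{4} + 66 k^{3} + 62 k^{2} + 32 k + 56\right)}{k^{2} + 9 k + 20} ≠ 0.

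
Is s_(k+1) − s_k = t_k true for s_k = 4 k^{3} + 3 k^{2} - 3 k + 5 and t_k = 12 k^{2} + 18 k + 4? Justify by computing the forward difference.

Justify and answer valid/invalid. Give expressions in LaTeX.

s_(k+1) = 4*k**3 + 15*k**2 + 15*k + 9
s_(k+1) − s_k = 12*k**2 + 18*k + 4
(s_(k+1) − s_k) − t_k = 0

Valid — Δs_k = t_k.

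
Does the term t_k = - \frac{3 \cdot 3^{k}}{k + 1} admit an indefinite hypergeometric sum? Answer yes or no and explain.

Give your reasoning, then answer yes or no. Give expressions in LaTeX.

The ratio is 3*(k + 1)/(k + 2).
Gosper form: A/B · C(k+1)/C(k) with A=3*k + 3, B=k + 2, C=1.
f must satisfy (3*k + 3)·f(k+1) − (k + 1)·f(k) = 1.
deg f ≤ -1 (via 1,1,0).
deg f ≤ -1 is impossible — no certificate.

No — t_k has no hypergeometric antidifference.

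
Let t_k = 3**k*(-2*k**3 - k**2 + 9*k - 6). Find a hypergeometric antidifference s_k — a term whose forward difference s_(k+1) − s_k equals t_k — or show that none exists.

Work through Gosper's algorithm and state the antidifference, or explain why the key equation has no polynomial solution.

s_k = 3**k*(-k**3 + 4*k**2 - 3*k - 3)

The ratio is 3*k*(2*k**2 + 7*k - 1)/(2*k**3 + k**2 - 9*k + 6).
A = 3, B = 1, C = k**3 + k**2/2 - 9*k/2 + 3.
f must satisfy (3)·f(k+1) − (1)·f(k) = k**3 + k**2/2 - 9*k/2 + 3.
d = 3 from the (0,0,3) case.
Solve for f: f(k) = (k**3 - 4*k**2 + 3*k + 3)/2 (degree 3 ≤ 3).
Then R = B(k−1)f/C = (k**3 - 4*k**2 + 3*k + 3)/((k - 1)*(2*k**2 + 3*k - 6)), so s_k = R(k)·t_k = 3**k*(-k**3 + 4*k**2 - 3*k - 3).
Check: Δs_k = 3**k*(-2*k**3 - k**2 + 9*k - 6). ✓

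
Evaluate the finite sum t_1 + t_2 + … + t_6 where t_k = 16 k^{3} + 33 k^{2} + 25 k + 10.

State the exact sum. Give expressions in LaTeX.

Step 1: r(k) = (16*k**3 + 81*k**2 + 139*k + 84)/(16*k**3 + 33*k**2 + 25*k + 10).
Factor: A=1; B=1; C=k**3 + 33*k**2/16 + 25*k/16 + 5/8.
Key eq: (1)·f(k+1) = (1)·f(k) + (k**3 + 33*k**2/16 + 25*k/16 + 5/8).
From deg A=0, deg B=0, deg C=3: d=4.
Coefficient equations give f(k) = k*(4*k**3 + 3*k**2 + 3)/16.
Get s_k = R·t_k = k*(4*k**3 + 3*k**2 + 3) with R(k) = B(k−1)f(k)/C(k) = k*(4*k**3 + 3*k**2 + 3)/(16*k**3 + 33*k**2 + 25*k + 10).
Verify: 16*k**3 + 33*k**2 + 25*k + 10 matches t_k.
Sum = s_(7) − s_(1); s_(7) = 10654, s_(1) = 10 ⇒ 10644.

Σ = 10644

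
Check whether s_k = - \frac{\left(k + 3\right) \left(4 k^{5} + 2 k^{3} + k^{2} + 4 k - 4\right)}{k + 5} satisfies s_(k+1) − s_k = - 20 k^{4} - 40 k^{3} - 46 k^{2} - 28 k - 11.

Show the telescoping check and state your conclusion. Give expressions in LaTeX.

Invalid: residual \frac{2 \left(16 k^{5} + 140 k^{4} + 244 k^{3} + 257 k^{2} + 147 k + 59\right)}{k^{2} + 11 k + 30} ≠ 0.

s_(k+1) = -(k + 4)*(4*k + 4*(k + 1)**5 + 2*(k + 1)**3 + (k + 1)**2)/(k + 6)
s_(k+1) − s_k = (-20*k**6 - 228*k**5 - 806*k**4 - 1246*k**3 - 1185*k**2 - 667*k - 212)/(k**2 + 11*k + 30)
(s_(k+1) − s_k) − t_k = 2*(16*k**5 + 140*k**4 + 244*k**3 + 257*k**2 + 147*k + 59)/(k**2 + 11*k + 30)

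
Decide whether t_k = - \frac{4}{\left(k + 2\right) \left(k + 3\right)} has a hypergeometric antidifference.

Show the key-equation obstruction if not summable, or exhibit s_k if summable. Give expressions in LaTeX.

r(k) = (k + 2)/(k + 4) after simplifying.
A = k + 2, B = k + 4, C = 1.
Need (k + 2)·f(k+1) − (k + 3)·f(k) = 1.
Degrees (1,1,0) ⇒ d ≤ 1.
Coefficient equations give f(k) = k/2.
Certificate R = B(k−1)f/C = k*(k + 3)/2 gives s_k = -2*k/(k + 2).
Δs = -4/(k**2 + 5*k + 6), as required.

Yes. s_k = - \frac{2 k}{k + 2}.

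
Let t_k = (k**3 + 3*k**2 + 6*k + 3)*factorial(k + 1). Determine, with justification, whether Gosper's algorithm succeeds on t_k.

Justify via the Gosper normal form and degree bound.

Compute t_(k+1)/t_k: get (k**4 + 8*k**3 + 27*k**2 + 43*k + 26)/(k**3 + 3*k**2 + 6*k + 3).
Take A(k)=k + 2, B(k)=1, C(k)=k**3 + 3*k**2 + 6*k + 3.
f must satisfy (k + 2)·f(k+1) − (1)·f(k) = k**3 + 3*k**2 + 6*k + 3.
deg f ≤ 2 (via 1,0,3).
Solve for f: f(k) = k**2 + 1 (degree 2 ≤ 2).
Certificate R = B(k−1)f/C = (k**2 + 1)/(k**3 + 3*k**2 + 6*k + 3) gives s_k = (k**2 + 1)*factorial(k + 1).
Check: Δs_k = (k**3 + 3*k**2 + 6*k + 3)*factorial(k + 1). ✓

Yes. s_k = (k**2 + 1)*factorial(k + 1).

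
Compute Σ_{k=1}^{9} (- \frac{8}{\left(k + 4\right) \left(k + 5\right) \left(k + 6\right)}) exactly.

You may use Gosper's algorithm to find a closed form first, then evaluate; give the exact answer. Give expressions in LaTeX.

Σ = -4/35

t_(k+1)/t_k = (k + 4)/(k + 7).
Gosper form: A/B · C(k+1)/C(k) with A=k + 4, B=k + 7, C=1.
Need (k + 4)·f(k+1) − (k + 6)·f(k) = 1.
From deg A=1, deg B=1, deg C=0: d=2.
Solving with deg f ≤ 2: f(k) = k*(k + 9)/40.
Then R = B(k−1)f/C = k*(k + 6)*(k + 9)/40, so s_k = R(k)·t_k = k*(-k - 9)/(5*(k + 4)*(k + 5)).
Check: Δs_k = -8/(k**3 + 15*k**2 + 74*k + 120). ✓
Telescoping: Σ = s_(10) − s_(1) = -19/105 − (-1/15) = -4/35.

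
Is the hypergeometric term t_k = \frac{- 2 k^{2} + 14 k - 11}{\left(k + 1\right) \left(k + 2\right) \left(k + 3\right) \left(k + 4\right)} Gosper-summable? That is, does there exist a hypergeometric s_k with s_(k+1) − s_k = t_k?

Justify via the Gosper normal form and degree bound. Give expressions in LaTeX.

Ratio r(k) = -(k + 1)*(14*k - 2*(k + 1)**2 + 3)/((k + 5)*(2*k**2 - 14*k + 11)).
Take A(k)=k + 1, B(k)=k + 5, C(k)=k**2 - 7*k + 11/2.
f must satisfy (k + 1)·f(k+1) − (k + 4)·f(k) = k**2 - 7*k + 11/2.
d = 3 from the (1,1,2) case.
Match coefficients ⇒ f(k) = k*(k**2 + 2*k + 19)/4.
So s_k = (B(k−1)f/C)·t_k = (k*(k + 4)*(k**2 + 2*k + 19)/(2*(2*k**2 - 14*k + 11)))·t_k = k*(-k**2 - 2*k - 19)/(2*(k + 1)*(k + 2)*(k + 3)).
s_(k+1) − s_k = (-2*k**2 + 14*k - 11)/(k**4 + 10*k**3 + 35*k**2 + 50*k + 24) = t_k.

Yes. s_k = \frac{k \left(- k^{2} - 2 k - 19\right)}{2 \left(k + 1\right) \left(k + 2\right) \left(k + 3\right)}.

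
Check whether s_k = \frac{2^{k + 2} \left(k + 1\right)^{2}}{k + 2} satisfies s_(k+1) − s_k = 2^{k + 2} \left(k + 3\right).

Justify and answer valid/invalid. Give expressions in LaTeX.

Invalid: residual \frac{2^{k + 2} \left(- k^{2} - 4 k - 5\right)}{k^{2} + 5 k + 6} ≠ 0.

s_(k+1) = 2**(k + 3)*(k + 2)**2/(k + 3)
s_(k+1) − s_k = 2**(k + 2)*(k**3 + 7*k**2 + 17*k + 13)/(k**2 + 5*k + 6)
(s_(k+1) − s_k) − t_k = 2**(k + 2)*(-k**2 - 4*k - 5)/(k**2 + 5*k + 6)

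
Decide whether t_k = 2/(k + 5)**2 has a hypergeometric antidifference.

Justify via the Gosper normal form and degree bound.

r(k) = (k + 5)**2/(k + 6)**2 after simplifying.
Normal form (A,B,C) = (k**2 + 10*k + 25, k**2 + 12*k + 36, 1).
Key eq: (k**2 + 10*k + 25)·f(k+1) = (k**2 + 10*k + 25)·f(k) + (1).
d = 0 from the (2,2,0) case.
Put f(k) = c0: A·f(k+1) − B(k−1)·f(k) − C = -1; need -1 = 0 — inconsistent ⇒ no f, not summable.

No — t_k has no hypergeometric antidifference.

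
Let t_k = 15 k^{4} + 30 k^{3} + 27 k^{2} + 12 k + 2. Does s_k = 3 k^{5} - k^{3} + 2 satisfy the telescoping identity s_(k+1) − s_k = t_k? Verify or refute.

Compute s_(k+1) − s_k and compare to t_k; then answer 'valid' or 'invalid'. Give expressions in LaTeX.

valid (s_(k+1) − s_k reduces to t_k)

s_(k+1) = 3*(k + 1)**5 - (k + 1)**3 + 2
s_(k+1) − s_k = -3*k**5 + k**3 + 3*(k + 1)**5 - (k + 1)**3
(s_(k+1) − s_k) − t_k = 0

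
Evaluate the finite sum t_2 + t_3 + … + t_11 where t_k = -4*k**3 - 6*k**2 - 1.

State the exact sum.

Ratio r(k) = (4*(k + 1)**3 + 6*(k + 1)**2 + 1)/(4*k**3 + 6*k**2 + 1).
Factor: A=1; B=1; C=k**3 + 3*k**2/2 + 1/4.
Set up (1)·f(k+1) − (1)·f(k) − (k**3 + 3*k**2/2 + 1/4) = 0.
deg f ≤ 4 (via 0,0,3).
A polynomial solution: f(k) = k*(k**3 - 2*k + 2)/4.
R(k) = B(k−1)·f(k)/C(k) = k*(k**3 - 2*k + 2)/(4*k**3 + 6*k**2 + 1); s_k = R·t_k = k*(-k**3 + 2*k - 2).
Δs = -4*k**3 - 6*k**2 - 1, as required.
Evaluate s at k=12 and k=2: -20472 and -12; difference -20460.

Σ = -20460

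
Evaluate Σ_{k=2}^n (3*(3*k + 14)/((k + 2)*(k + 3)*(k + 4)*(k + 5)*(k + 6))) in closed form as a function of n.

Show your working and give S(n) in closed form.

S(n) = 3*(n**3 + 13*n**2 + 54*n - 68)/(140*(n**3 + 13*n**2 + 54*n + 72))

Compute t_(k+1)/t_k: get (k + 2)*(3*k + 17)/((k + 7)*(3*k + 14)).
So A=k + 2 and B=k + 7, with C=k + 14/3.
Need (k + 2)·f(k+1) − (k + 6)·f(k) = k + 14/3.
Bound: deg f ≤ 4.
Solve for f: f(k) = k*(k + 4)*(k**2 + 10*k + 31)/90 (degree 4 ≤ 4).
Certificate R = B(k−1)f/C = k*(k + 4)*(k + 6)*(k**2 + 10*k + 31)/(30*(3*k + 14)) gives s_k = k*(k**2 + 10*k + 31)/(10*(k**3 + 10*k**2 + 31*k + 30)).
Check: Δs_k = 3*(3*k + 14)/(k**5 + 20*k**4 + 155*k**3 + 580*k**2 + 1044*k + 720). ✓
Σ_(k=2)^n t_k = s_(n+1) − s_(2) = ((n**3 + 13*n**2 + 54*n + 42)/(10*(n**3 + 13*n**2 + 54*n + 72))) − (11/140), i.e. 3*(n**3 + 13*n**2 + 54*n - 68)/(140*(n**3 + 13*n**2 + 54*n + 72)).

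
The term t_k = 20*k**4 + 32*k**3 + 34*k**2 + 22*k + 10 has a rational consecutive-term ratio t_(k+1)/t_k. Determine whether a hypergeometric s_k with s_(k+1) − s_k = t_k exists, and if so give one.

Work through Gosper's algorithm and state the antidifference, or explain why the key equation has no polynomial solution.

s_k = 2*k*(2*k**4 - k**3 + k**2 + k + 2)

t_(k+1)/t_k = (10*k**4 + 56*k**3 + 125*k**2 + 133*k + 59)/(10*k**4 + 16*k**3 + 17*k**2 + 11*k + 5).
Normal form (A,B,C) = (1, 1, k**4 + 8*k**3/5 + 17*k**2/10 + 11*k/10 + 1/2).
Need (1)·f(k+1) − (1)·f(k) = k**4 + 8*k**3/5 + 17*k**2/10 + 11*k/10 + 1/2.
Bound: deg f ≤ 5.
A polynomial solution: f(k) = k*(2*k**4 - k**3 + k**2 + k + 2)/10.
Certificate R = B(k−1)f/C = k*(2*k**4 - k**3 + k**2 + k + 2)/(10*k**4 + 16*k**3 + 17*k**2 + 11*k + 5) gives s_k = 2*k*(2*k**4 - k**3 + k**2 + k + 2).
Δs = 20*k**4 + 32*k**3 + 34*k**2 + 22*k + 10, as required.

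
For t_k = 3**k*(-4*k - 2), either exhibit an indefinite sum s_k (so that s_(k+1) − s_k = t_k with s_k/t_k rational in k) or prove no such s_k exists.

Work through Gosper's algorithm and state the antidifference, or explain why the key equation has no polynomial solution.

Compute t_(k+1)/t_k: get 3*(2*k + 3)/(2*k + 1).
Factor: A=3; B=1; C=k + 1/2.
Solve (3)·f(k+1) − (1)·f(k) = k + 1/2.
Degrees (0,0,1) ⇒ d ≤ 1.
A polynomial solution: f(k) = (k - 1)/2.
Certificate R = B(k−1)f/C = (k - 1)/(2*k + 1) gives s_k = 2*3**k*(1 - k).
Check: Δs_k = 3**k*(-4*k - 2). ✓

s_k = 2*3**k*(1 - k)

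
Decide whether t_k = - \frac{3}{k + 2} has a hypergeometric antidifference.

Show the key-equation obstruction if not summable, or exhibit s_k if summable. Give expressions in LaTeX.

No — the linear system for f has no solution.

Compute t_(k+1)/t_k: get (k + 2)/(k + 3).
So A=k + 2 and B=k + 3, with C=1.
f must satisfy (k + 2)·f(k+1) − (k + 2)·f(k) = 1.
d = 0 from the (1,1,0) case.
Generic f = c0 gives residual -1; -1 = 0 cannot hold, so t_k is not Gosper-summable.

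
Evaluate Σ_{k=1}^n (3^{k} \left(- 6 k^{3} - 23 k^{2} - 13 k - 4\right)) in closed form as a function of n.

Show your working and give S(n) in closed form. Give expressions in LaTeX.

S(n) = - 9 \cdot 3^{n} n^{3} - 21 \cdot 3^{n} n^{2} - 12 \cdot 3^{n} n - 6 \cdot 3^{n} + 6

The ratio is 3*(6*k**3 + 41*k**2 + 77*k + 46)/(6*k**3 + 23*k**2 + 13*k + 4).
Normal form (A,B,C) = (3, 1, k**3 + 23*k**2/6 + 13*k/6 + 2/3).
Need (3)·f(k+1) − (1)·f(k) = k**3 + 23*k**2/6 + 13*k/6 + 2/3.
d = 3 from the (0,0,3) case.
Solve for f: f(k) = (3*k**3 - 2*k**2 - k + 2)/6 (degree 3 ≤ 3).
R(k) = B(k−1)·f(k)/C(k) = (3*k**3 - 2*k**2 - k + 2)/(6*k**3 + 23*k**2 + 13*k + 4); s_k = R·t_k = 3**k*(-3*k**3 + 2*k**2 + k - 2).
Δs = 3**k*(-6*k**3 - 23*k**2 - 13*k - 4), as required.
Evaluate: s_(n+1) = 3**(n + 1)*(-3*n**3 - 7*n**2 - 4*n - 2); subtract s_(1) = -6 ⇒ S(n) = -9*3**n*n**3 - 21*3**n*n**2 - 12*3**n*n - 6*3**n + 6.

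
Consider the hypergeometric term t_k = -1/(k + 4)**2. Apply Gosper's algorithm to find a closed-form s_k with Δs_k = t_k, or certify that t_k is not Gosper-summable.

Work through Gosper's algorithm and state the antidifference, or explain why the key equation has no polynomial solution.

no hypergeometric antidifference exists

The ratio is (k + 4)**2/(k + 5)**2.
So A=k**2 + 8*k + 16 and B=k**2 + 10*k + 25, with C=1.
f must satisfy (k**2 + 8*k + 16)·f(k+1) − (k**2 + 8*k + 16)·f(k) = 1.
d = 0 from the (2,2,0) case.
Put f(k) = c0: A·f(k+1) − B(k−1)·f(k) − C = -1; need -1 = 0 — inconsistent ⇒ no f, not summable.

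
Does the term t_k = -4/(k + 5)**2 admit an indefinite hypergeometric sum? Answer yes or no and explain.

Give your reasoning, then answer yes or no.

Step 1: r(k) = (k + 5)**2/(k + 6)**2.
Gosper form: A/B · C(k+1)/C(k) with A=k**2 + 10*k + 25, B=k**2 + 12*k + 36, C=1.
Set up (k**2 + 10*k + 25)·f(k+1) − (k**2 + 10*k + 25)·f(k) − (1) = 0.
d = 0 from the (2,2,0) case.
Generic f = c0 gives residual -1; -1 = 0 cannot hold, so t_k is not Gosper-summable.

No; the coefficient equations for f are inconsistent.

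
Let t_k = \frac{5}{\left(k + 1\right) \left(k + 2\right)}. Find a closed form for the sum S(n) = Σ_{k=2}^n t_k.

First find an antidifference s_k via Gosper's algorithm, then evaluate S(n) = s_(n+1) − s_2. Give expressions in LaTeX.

Step 1: r(k) = (k + 1)/(k + 3).
Gosper form: A/B · C(k+1)/C(k) with A=k + 1, B=k + 3, C=1.
Solve (k + 1)·f(k+1) − (k + 2)·f(k) = 1.
Bound: deg f ≤ 1.
Match coefficients ⇒ f(k) = k.
Then R = B(k−1)f/C = k*(k + 2), so s_k = R(k)·t_k = 5*k/(k + 1).
Δs = 5/(k**2 + 3*k + 2), as required.
Telescope: S(n) = s_(n+1) − s_(2) = 5*(n + 1)/(n + 2) − (10/3) = 5*(n - 1)/(3*(n + 2)).

S(n) = \frac{5 \left(n - 1\right)}{3 \left(n + 2\right)}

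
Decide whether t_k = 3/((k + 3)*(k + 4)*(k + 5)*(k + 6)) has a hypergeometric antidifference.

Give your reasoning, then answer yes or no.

t_(k+1)/t_k = (k + 3)/(k + 7).
Take A(k)=k + 3, B(k)=k + 7, C(k)=1.
Solve (k + 3)·f(k+1) − (k + 6)·f(k) = 1.
From deg A=1, deg B=1, deg C=0: d=3.
Match coefficients ⇒ f(k) = k*(k**2 + 12*k + 47)/180.
So s_k = (B(k−1)f/C)·t_k = (k*(k + 6)*(k**2 + 12*k + 47)/180)·t_k = k*(k**2 + 12*k + 47)/(60*(k + 3)*(k + 4)*(k + 5)).
Verify: 3/(k**4 + 18*k**3 + 119*k**2 + 342*k + 360) matches t_k.

Yes. s_k = k*(k**2 + 12*k + 47)/(60*(k + 3)*(k + 4)*(k + 5)).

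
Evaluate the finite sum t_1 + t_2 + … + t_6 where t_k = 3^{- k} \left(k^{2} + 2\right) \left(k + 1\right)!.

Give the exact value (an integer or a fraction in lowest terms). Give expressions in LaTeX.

t_(k+1)/t_k = (k + 2)*((k + 1)**2 + 2)/(3*(k**2 + 2)).
Normal form (A,B,C) = (k/3 + 2/3, 1, k**2 + 2).
Key eq: (k/3 + 2/3)·f(k+1) = (1)·f(k) + (k**2 + 2).
d = 1 from the (1,0,2) case.
Coefficient equations give f(k) = 3*k.
Certificate R = B(k−1)f/C = 3*k/(k**2 + 2) gives s_k = 3**(1 - k)*k*factorial(k + 1).
Check: Δs_k = (k**2 + 2)*factorial(k + 1)/3**k. ✓
Telescoping: Σ = s_(7) − s_(1) = 31360/81 − (2) = 31198/81.

Σ = 31198/81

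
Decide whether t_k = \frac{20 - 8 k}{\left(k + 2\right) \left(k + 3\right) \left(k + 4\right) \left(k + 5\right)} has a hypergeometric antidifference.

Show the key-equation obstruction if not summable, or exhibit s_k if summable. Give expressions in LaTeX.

Yes. s_k = \frac{k \left(k^{2} + 9 k + 50\right)}{6 \left(k + 2\right) \left(k + 3\right) \left(k + 4\right)}.

Ratio r(k) = (k + 2)*(2*k - 3)/((k + 6)*(2*k - 5)).
Factor: A=k + 2; B=k + 6; C=k - 5/2.
f must satisfy (k + 2)·f(k+1) − (k + 5)·f(k) = k - 5/2.
deg f ≤ 3 (via 1,1,1).
Coefficient equations give f(k) = -k*(k**2 + 9*k + 50)/48.
Then R = B(k−1)f/C = -k*(k + 5)*(k**2 + 9*k + 50)/(24*(2*k - 5)), so s_k = R(k)·t_k = k*(k**2 + 9*k + 50)/(6*(k + 2)*(k + 3)*(k + 4)).
Check: Δs_k = 4*(5 - 2*k)/(k**4 + 14*k**3 + 71*k**2 + 154*k + 120). ✓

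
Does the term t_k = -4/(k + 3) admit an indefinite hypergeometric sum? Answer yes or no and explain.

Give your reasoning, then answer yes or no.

No. Not Gosper-summable.

t_(k+1)/t_k = (k + 3)/(k + 4).
Normal form (A,B,C) = (k + 3, k + 4, 1).
Need (k + 3)·f(k+1) − (k + 3)·f(k) = 1.
From deg A=1, deg B=1, deg C=0: d=0.
f = c0 ⇒ A·f(k+1) − B(k−1)·f(k) − C = -1. The system {-1 = 0} is inconsistent; no antidifference.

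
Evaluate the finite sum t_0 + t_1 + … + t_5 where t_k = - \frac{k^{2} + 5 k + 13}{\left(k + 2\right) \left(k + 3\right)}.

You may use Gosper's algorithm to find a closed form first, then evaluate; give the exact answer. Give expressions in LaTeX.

Σ = -69/8

Compute t_(k+1)/t_k: get (k + 2)*(5*k + (k + 1)**2 + 18)/((k + 4)*(k**2 + 5*k + 13)).
Normal form (A,B,C) = (k + 2, k + 4, k**2 + 5*k + 13).
Set up (k + 2)·f(k+1) − (k + 3)·f(k) − (k**2 + 5*k + 13) = 0.
Degrees (1,1,2) ⇒ d ≤ 2.
Solving with deg f ≤ 2: f(k) = k*(2*k + 11)/2.
Get s_k = R·t_k = k*(-2*k - 11)/(2*(k + 2)) with R(k) = B(k−1)f(k)/C(k) = k*(k + 3)*(2*k + 11)/(2*(k**2 + 5*k + 13)).
Δs = (-k**2 - 5*k - 13)/(k**2 + 5*k + 6), as required.
Telescoping: Σ = s_(6) − s_(0) = -69/8 − (0) = -69/8.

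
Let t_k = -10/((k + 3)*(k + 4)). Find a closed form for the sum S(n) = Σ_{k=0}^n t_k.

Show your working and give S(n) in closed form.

Ratio r(k) = (k + 3)/(k + 5).
Take A(k)=k + 3, B(k)=k + 5, C(k)=1.
Set up (k + 3)·f(k+1) − (k + 4)·f(k) − (1) = 0.
Degrees (1,1,0) ⇒ d ≤ 1.
A polynomial solution: f(k) = k/3.
R(k) = B(k−1)·f(k)/C(k) = k*(k + 4)/3; s_k = R·t_k = -10*k/(3*k + 9).
Check: Δs_k = -10/(k**2 + 7*k + 12). ✓
Evaluate: s_(n+1) = 10*(-n - 1)/(3*(n + 4)); subtract s_(0) = 0 ⇒ S(n) = 10*(-n - 1)/(3*(n + 4)).

S(n) = 10*(-n - 1)/(3*(n + 4))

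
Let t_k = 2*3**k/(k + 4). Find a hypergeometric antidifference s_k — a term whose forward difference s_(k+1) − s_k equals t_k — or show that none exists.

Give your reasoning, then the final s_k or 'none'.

The ratio is 3*(k + 4)/(k + 5).
Take A(k)=3*k + 12, B(k)=k + 5, C(k)=1.
Need (3*k + 12)·f(k+1) − (k + 4)·f(k) = 1.
Degrees (1,1,0) ⇒ d ≤ -1.
deg f ≤ -1 is impossible — no certificate.

none (Gosper's algorithm certifies no s_k)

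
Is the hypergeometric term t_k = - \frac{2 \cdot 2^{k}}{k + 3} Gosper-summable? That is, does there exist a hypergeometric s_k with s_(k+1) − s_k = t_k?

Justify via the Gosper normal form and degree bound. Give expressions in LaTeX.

Ratio r(k) = 2*(k + 3)/(k + 4).
Normal form (A,B,C) = (2*k + 6, k + 4, 1).
Need (2*k + 6)·f(k+1) − (k + 3)·f(k) = 1.
From deg A=1, deg B=1, deg C=0: d=-1.
d = -1 < 0 ⇒ no nonzero polynomial f; not summable.

No — key equation has no polynomial f.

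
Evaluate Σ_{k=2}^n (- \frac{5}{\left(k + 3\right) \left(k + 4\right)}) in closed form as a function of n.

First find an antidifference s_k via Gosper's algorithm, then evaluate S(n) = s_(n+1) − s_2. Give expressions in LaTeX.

r(k) = (k + 3)/(k + 5) after simplifying.
Normal form (A,B,C) = (k + 3, k + 5, 1).
Key eq: (k + 3)·f(k+1) = (k + 4)·f(k) + (1).
Bound: deg f ≤ 1.
Solve for f: f(k) = k/3 (degree 1 ≤ 1).
R(k) = B(k−1)·f(k)/C(k) = k*(k + 4)/3; s_k = R·t_k = -5*k/(3*k + 9).
s_(k+1) − s_k = -5/(k**2 + 7*k + 12) = t_k.
Σ_(k=2)^n t_k = s_(n+1) − s_(2) = (5*(-n - 1)/(3*(n + 4))) − (-2/3), i.e. (1 - n)/(n + 4).

S(n) = \frac{1 - n}{n + 4}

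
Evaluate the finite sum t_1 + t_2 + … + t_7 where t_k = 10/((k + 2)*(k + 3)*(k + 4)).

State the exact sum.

t_(k+1)/t_k = (k + 2)/(k + 5).
Gosper form: A/B · C(k+1)/C(k) with A=k + 2, B=k + 5, C=1.
Key eq: (k + 2)·f(k+1) = (k + 4)·f(k) + (1).
Degrees (1,1,0) ⇒ d ≤ 2.
Coefficient equations give f(k) = k*(k + 5)/12.
R(k) = B(k−1)·f(k)/C(k) = k*(k + 4)*(k + 5)/12; s_k = R·t_k = 5*k*(k + 5)/(6*(k + 2)*(k + 3)).
Δs = 10/(k**3 + 9*k**2 + 26*k + 24), as required.
Evaluate s at k=8 and k=1: 26/33 and 5/12; difference 49/132.

Σ = 49/132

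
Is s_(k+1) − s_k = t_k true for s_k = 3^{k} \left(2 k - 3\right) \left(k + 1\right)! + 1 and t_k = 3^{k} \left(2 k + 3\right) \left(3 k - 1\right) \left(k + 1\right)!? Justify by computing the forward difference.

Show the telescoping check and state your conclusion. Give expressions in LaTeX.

valid (s_(k+1) − s_k reduces to t_k)

s_(k+1) = 3**(k + 1)*(2*k - 1)*factorial(k + 2) + 1
s_(k+1) − s_k = 3**k*(2*k + 3)*(3*k - 1)*factorial(k + 1)
(s_(k+1) − s_k) − t_k = 0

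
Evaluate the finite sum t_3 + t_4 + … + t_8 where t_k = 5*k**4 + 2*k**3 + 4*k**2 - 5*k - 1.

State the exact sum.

Σ = 46974

The ratio is (5*k**4 + 22*k**3 + 40*k**2 + 29*k + 5)/(5*k**4 + 2*k**3 + 4*k**2 - 5*k - 1).
So A=1 and B=1, with C=k**4 + 2*k**3/5 + 4*k**2/5 - k - 1/5.
Need (1)·f(k+1) − (1)·f(k) = k**4 + 2*k**3/5 + 4*k**2/5 - k - 1/5.
Bound: deg f ≤ 5.
Solving with deg f ≤ 5: f(k) = k*(k**4 - 2*k**3 + 2*k**2 - 4*k + 2)/5.
Then R = B(k−1)f/C = k*(k**4 - 2*k**3 + 2*k**2 - 4*k + 2)/(5*k**4 + 2*k**3 + 4*k**2 - 5*k - 1), so s_k = R(k)·t_k = k*(k**4 - 2*k**3 + 2*k**2 - 4*k + 2).
Δs = 5*k**4 + 2*k**3 + 4*k**2 - 5*k - 1, as required.
Σ_(k=3)^(8) t_k = s_(9) − s_(3) = 47079 − (105) = 46974.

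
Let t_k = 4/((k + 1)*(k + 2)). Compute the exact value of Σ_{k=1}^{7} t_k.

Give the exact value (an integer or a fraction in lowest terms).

t_(k+1)/t_k = (k + 1)/(k + 3).
Factor: A=k + 1; B=k + 3; C=1.
Set up (k + 1)·f(k+1) − (k + 2)·f(k) − (1) = 0.
From deg A=1, deg B=1, deg C=0: d=1.
Coefficient equations give f(k) = k.
Get s_k = R·t_k = 4*k/(k + 1) with R(k) = B(k−1)f(k)/C(k) = k*(k + 2).
Check: Δs_k = 4/(k**2 + 3*k + 2). ✓
Evaluate s at k=8 and k=1: 32/9 and 2; difference 14/9.

Σ = 14/9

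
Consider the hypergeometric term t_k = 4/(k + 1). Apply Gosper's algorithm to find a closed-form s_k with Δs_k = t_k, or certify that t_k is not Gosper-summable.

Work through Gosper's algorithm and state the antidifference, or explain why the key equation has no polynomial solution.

Compute t_(k+1)/t_k: get (k + 1)/(k + 2).
So A=k + 1 and B=k + 2, with C=1.
Solve (k + 1)·f(k+1) − (k + 1)·f(k) = 1.
From deg A=1, deg B=1, deg C=0: d=0.
Generic f = c0 gives residual -1; -1 = 0 cannot hold, so t_k is not Gosper-summable.

none — t_k is not Gosper-summable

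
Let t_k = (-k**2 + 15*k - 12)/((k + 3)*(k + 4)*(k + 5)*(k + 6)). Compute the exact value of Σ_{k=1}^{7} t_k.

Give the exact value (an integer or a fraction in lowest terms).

t_(k+1)/t_k = -(k + 3)*(15*k - (k + 1)**2 + 3)/((k + 7)*(k**2 - 15*k + 12)).
Normal form (A,B,C) = (k + 3, k + 7, k**2 - 15*k + 12).
Set up (k + 3)·f(k+1) − (k + 6)·f(k) − (k**2 - 15*k + 12) = 0.
Bound: deg f ≤ 3.
Solving with deg f ≤ 3: f(k) = k*(k - 41)*(k - 7)/60.
Then R = B(k−1)f/C = k*(k - 41)*(k - 7)*(k + 6)/(60*(k**2 - 15*k + 12)), so s_k = R(k)·t_k = k*(-k**2 + 48*k - 287)/(60*(k + 3)*(k + 4)*(k + 5)).
Δs = (-k**2 + 15*k - 12)/(k**4 + 18*k**3 + 119*k**2 + 342*k + 360), as required.
Telescoping: Σ = s_(8) − s_(1) = 1/390 − (-1/30) = 7/195.

Σ = 7/195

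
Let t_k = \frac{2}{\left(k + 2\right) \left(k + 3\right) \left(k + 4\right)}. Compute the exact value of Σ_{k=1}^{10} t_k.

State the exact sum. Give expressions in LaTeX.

Σ = 85/1092

The ratio is (k + 2)/(k + 5).
A = k + 2, B = k + 5, C = 1.
f must satisfy (k + 2)·f(k+1) − (k + 4)·f(k) = 1.
From deg A=1, deg B=1, deg C=0: d=2.
Solve for f: f(k) = k*(k + 5)/12 (degree 2 ≤ 2).
So s_k = (B(k−1)f/C)·t_k = (k*(k + 4)*(k + 5)/12)·t_k = k*(k + 5)/(6*(k + 2)*(k + 3)).
Δs = 2/(k**3 + 9*k**2 + 26*k + 24), as required.
Telescoping: Σ = s_(11) − s_(1) = 44/273 − (1/12) = 85/1092.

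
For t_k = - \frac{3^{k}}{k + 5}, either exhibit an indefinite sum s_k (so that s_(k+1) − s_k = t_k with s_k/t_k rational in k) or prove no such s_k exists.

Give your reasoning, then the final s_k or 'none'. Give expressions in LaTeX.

none (Gosper's algorithm certifies no s_k)

Step 1: r(k) = 3*(k + 5)/(k + 6).
Normal form (A,B,C) = (3*k + 15, k + 6, 1).
Solve (3*k + 15)·f(k+1) − (k + 5)·f(k) = 1.
From deg A=1, deg B=1, deg C=0: d=-1.
d = -1 < 0 ⇒ no nonzero polynomial f; not summable.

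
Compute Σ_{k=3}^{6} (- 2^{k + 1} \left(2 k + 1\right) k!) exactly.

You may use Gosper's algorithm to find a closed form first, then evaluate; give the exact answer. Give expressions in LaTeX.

t_(k+1)/t_k = 2*(k + 1)*(2*k + 3)/(2*k + 1).
Gosper form: A/B · C(k+1)/C(k) with A=2*k + 2, B=1, C=k + 1/2.
Need (2*k + 2)·f(k+1) − (1)·f(k) = k + 1/2.
deg f ≤ 0 (via 1,0,1).
Coefficient equations give f(k) = 1/2.
R(k) = B(k−1)·f(k)/C(k) = 1/(2*k + 1); s_k = R·t_k = -2**(k + 1)*factorial(k).
Δs = -2**(k + 1)*(2*k + 1)*factorial(k), as required.
Evaluate s at k=7 and k=3: -1290240 and -96; difference -1290144.

Σ = -1290144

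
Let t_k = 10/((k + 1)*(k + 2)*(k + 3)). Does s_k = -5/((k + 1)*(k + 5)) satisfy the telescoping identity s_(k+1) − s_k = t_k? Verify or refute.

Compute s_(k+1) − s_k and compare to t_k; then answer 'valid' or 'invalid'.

Invalid: residual 15*(-3*k - 13)/(k**5 + 17*k**4 + 107*k**3 + 307*k**2 + 396*k + 180) ≠ 0.

s_(k+1) = -5/((k + 2)*(k + 6))
s_(k+1) − s_k = 5*(2*k + 7)/(k**4 + 14*k**3 + 65*k**2 + 112*k + 60)
(s_(k+1) − s_k) − t_k = 15*(-3*k - 13)/(k**5 + 17*k**4 + 107*k**3 + 307*k**2 + 396*k + 180)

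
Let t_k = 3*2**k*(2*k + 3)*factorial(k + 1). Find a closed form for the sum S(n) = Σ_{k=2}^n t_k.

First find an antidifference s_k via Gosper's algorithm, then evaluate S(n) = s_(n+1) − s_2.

r(k) = 2*(k + 2)*(2*k + 5)/(2*k + 3) after simplifying.
A = 2*k + 4, B = 1, C = k + 3/2.
Need (2*k + 4)·f(k+1) − (1)·f(k) = k + 3/2.
From deg A=1, deg B=0, deg C=1: d=0.
A polynomial solution: f(k) = 1/2.
So s_k = (B(k−1)f/C)·t_k = (1/(2*k + 3))·t_k = 3*2**k*factorial(k + 1).
Δs = 3*2**k*(2*k + 3)*factorial(k + 1), as required.
Evaluate: s_(n+1) = 6*2**n*factorial(n + 2); subtract s_(2) = 72 ⇒ S(n) = 6*2**n*factorial(n + 2) - 72.

S(n) = 6*2**n*factorial(n + 2) - 72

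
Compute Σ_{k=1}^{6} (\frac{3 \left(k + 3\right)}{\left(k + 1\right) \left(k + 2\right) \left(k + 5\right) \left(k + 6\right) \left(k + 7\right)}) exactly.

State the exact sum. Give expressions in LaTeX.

Σ = 97/8736

Step 1: r(k) = (k + 1)*(k + 4)*(k + 5)/((k + 3)**2*(k + 8)).
Take A(k)=k + 1, B(k)=k + 8, C(k)=k**3 + 10*k**2 + 33*k + 36.
Need (k + 1)·f(k+1) − (k + 7)·f(k) = k**3 + 10*k**2 + 33*k + 36.
d = 6 from the (1,1,3) case.
Solving with deg f ≤ 6: f(k) = k*(k + 2)*(k + 3)*(k + 4)*(k**2 + 12*k + 41)/90.
Certificate R = B(k−1)f/C = k*(k + 2)*(k + 7)*(k**2 + 12*k + 41)/(90*(k + 3)) gives s_k = k*(k**2 + 12*k + 41)/(30*(k**3 + 12*k**2 + 41*k + 30)).
Verify: 3*(k + 3)/(k**5 + 21*k**4 + 163*k**3 + 567*k**2 + 844*k + 420) matches t_k.
Telescoping: Σ = s_(7) − s_(1) = 203/6240 − (3/140) = 97/8736.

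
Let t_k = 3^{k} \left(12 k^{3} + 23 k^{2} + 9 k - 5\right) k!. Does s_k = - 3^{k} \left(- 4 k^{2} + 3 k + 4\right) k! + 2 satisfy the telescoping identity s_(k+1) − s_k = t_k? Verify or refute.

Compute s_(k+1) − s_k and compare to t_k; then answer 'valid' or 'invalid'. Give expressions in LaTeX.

valid; difference matches t_k

s_(k+1) = -3**(k + 1)*(3*k - 4*(k + 1)**2 + 7)*factorial(k + 1) + 2
s_(k+1) − s_k = 3**k*(12*k**3 + 23*k**2 + 9*k - 5)*factorial(k)
(s_(k+1) − s_k) − t_k = 0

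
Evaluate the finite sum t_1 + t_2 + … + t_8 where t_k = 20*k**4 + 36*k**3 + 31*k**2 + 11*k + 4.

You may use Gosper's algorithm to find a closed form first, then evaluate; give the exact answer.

Σ = 228848

Compute t_(k+1)/t_k: get (20*k**4 + 116*k**3 + 259*k**2 + 261*k + 102)/(20*k**4 + 36*k**3 + 31*k**2 + 11*k + 4).
So A=1 and B=1, with C=k**4 + 9*k**3/5 + 31*k**2/20 + 11*k/20 + 1/5.
Need (1)·f(k+1) − (1)·f(k) = k**4 + 9*k**3/5 + 31*k**2/20 + 11*k/20 + 1/5.
Bound: deg f ≤ 5.
Match coefficients ⇒ f(k) = k*(4*k**4 - k**3 - k**2 - k + 3)/20.
Then R = B(k−1)f/C = k*(4*k**4 - k**3 - k**2 - k + 3)/(20*k**4 + 36*k**3 + 31*k**2 + 11*k + 4), so s_k = R(k)·t_k = k*(4*k**4 - k**3 - k**2 - k + 3).
s_(k+1) − s_k = 20*k**4 + 36*k**3 + 31*k**2 + 11*k + 4 = t_k.
Evaluate s at k=9 and k=1: 228852 and 4; difference 228848.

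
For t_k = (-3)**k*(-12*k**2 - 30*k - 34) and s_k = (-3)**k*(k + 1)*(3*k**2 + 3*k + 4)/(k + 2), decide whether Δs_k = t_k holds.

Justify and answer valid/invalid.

Invalid: residual (-3)**k*(12*k**3 + 57*k**2 + 97*k + 72)/(k**2 + 5*k + 6) ≠ 0.

s_(k+1) = (-3)**(k + 1)*(k + 2)*(3*k + 3*(k + 1)**2 + 7)/(k + 3)
s_(k+1) − s_k = (-3)**k*(-12*k**4 - 78*k**3 - 199*k**2 - 253*k - 132)/(k**2 + 5*k + 6)
(s_(k+1) − s_k) − t_k = (-3)**k*(12*k**3 + 57*k**2 + 97*k + 72)/(k**2 + 5*k + 6)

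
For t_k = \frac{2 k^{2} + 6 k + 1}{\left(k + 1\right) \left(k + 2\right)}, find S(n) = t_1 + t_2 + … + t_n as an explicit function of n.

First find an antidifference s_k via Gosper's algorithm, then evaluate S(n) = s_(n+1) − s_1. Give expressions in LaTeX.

The ratio is (k + 1)*(6*k + 2*(k + 1)**2 + 7)/((k + 3)*(2*k**2 + 6*k + 1)).
So A=k + 1 and B=k + 3, with C=k**2 + 3*k + 1/2.
Key eq: (k + 1)·f(k+1) = (k + 2)·f(k) + (k**2 + 3*k + 1/2).
Degrees (1,1,2) ⇒ d ≤ 2.
Coefficient equations give f(k) = k*(2*k - 1)/2.
R(k) = B(k−1)·f(k)/C(k) = k*(k + 2)*(2*k - 1)/(2*k**2 + 6*k + 1); s_k = R·t_k = k*(2*k - 1)/(k + 1).
Check: Δs_k = (2*k**2 + 6*k + 1)/(k**2 + 3*k + 2). ✓
Evaluate: s_(n+1) = (2*n**2 + 3*n + 1)/(n + 2); subtract s_(1) = 1/2 ⇒ S(n) = n*(4*n + 5)/(2*(n + 2)).

S(n) = \frac{n \left(4 n + 5\right)}{2 \left(n + 2\right)}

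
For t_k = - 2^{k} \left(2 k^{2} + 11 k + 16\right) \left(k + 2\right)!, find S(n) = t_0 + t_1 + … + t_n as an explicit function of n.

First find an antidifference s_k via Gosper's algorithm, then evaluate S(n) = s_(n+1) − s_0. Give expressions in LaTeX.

t_(k+1)/t_k = 2*(2*k**3 + 21*k**2 + 74*k + 87)/(2*k**2 + 11*k + 16).
Gosper form: A/B · C(k+1)/C(k) with A=2*k + 6, B=1, C=k**2 + 11*k/2 + 8.
Need (2*k + 6)·f(k+1) − (1)·f(k) = k**2 + 11*k/2 + 8.
From deg A=1, deg B=0, deg C=2: d=1.
Solve for f: f(k) = (k + 2)/2 (degree 1 ≤ 1).
R(k) = B(k−1)·f(k)/C(k) = (k + 2)/(2*k**2 + 11*k + 16); s_k = R·t_k = -2**k*(k + 2)*factorial(k + 2).
Δs = -2**k*(2*k**2 + 11*k + 16)*factorial(k + 2), as required.
Telescope: S(n) = s_(n+1) − s_(0) = -2**(n + 1)*(n + 3)*factorial(n + 3) − (-4) = -2*2**n*n*factorial(n + 3) - 6*2**n*factorial(n + 3) + 4.

S(n) = - 2 \cdot 2^{n} n \left(n + 3\right)! - 6 \cdot 2^{n} \left(n + 3\right)! + 4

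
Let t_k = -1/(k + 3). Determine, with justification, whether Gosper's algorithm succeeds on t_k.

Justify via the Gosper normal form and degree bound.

Step 1: r(k) = (k + 3)/(k + 4).
Take A(k)=k + 3, B(k)=k + 4, C(k)=1.
Need (k + 3)·f(k+1) − (k + 3)·f(k) = 1.
deg f ≤ 0 (via 1,1,0).
Generic f = c0 gives residual -1; -1 = 0 cannot hold, so t_k is not Gosper-summable.

No — the linear system for f has no solution.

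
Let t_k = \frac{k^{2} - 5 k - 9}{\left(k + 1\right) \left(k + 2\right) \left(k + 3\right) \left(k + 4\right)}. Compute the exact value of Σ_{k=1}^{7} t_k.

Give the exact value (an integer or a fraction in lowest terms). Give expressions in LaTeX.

Compute t_(k+1)/t_k: get (k**3 - 2*k**2 - 16*k - 13)/(k**3 - 34*k - 45).
Normal form (A,B,C) = (k + 1, k + 5, k**2 - 5*k - 9).
Key eq: (k + 1)·f(k+1) = (k + 4)·f(k) + (k**2 - 5*k - 9).
d = 3 from the (1,1,2) case.
Match coefficients ⇒ f(k) = -k*(k**2 + 8*k + 9)/2.
Get s_k = R·t_k = k*(-k**2 - 8*k - 9)/(2*(k + 1)*(k + 2)*(k + 3)) with R(k) = B(k−1)f(k)/C(k) = -k*(k + 4)*(k**2 + 8*k + 9)/(2*(k**2 - 5*k - 9)).
Check: Δs_k = (k**2 - 5*k - 9)/(k**4 + 10*k**3 + 35*k**2 + 50*k + 24). ✓
Evaluate s at k=8 and k=1: -274/495 and -3/8; difference -707/3960.

Σ = -707/3960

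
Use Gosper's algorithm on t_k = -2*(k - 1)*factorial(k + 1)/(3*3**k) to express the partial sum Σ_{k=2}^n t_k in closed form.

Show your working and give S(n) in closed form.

Ratio r(k) = k*(k + 2)/(3*(k - 1)).
So A=k/3 + 2/3 and B=1, with C=k - 1.
Solve (k/3 + 2/3)·f(k+1) − (1)·f(k) = k - 1.
d = 0 from the (1,0,1) case.
Solving with deg f ≤ 0: f(k) = 3.
R(k) = B(k−1)·f(k)/C(k) = 3/(k - 1); s_k = R·t_k = -2*factorial(k + 1)/3**k.
Δs = -2*(k - 1)*factorial(k + 1)/(3*3**k), as required.
Σ_(k=2)^n t_k = s_(n+1) − s_(2) = (-2*3**(-n - 1)*factorial(n + 2)) − (-4/3), i.e. 4/3 - 2*factorial(n + 2)/(3*3**n).

S(n) = 4/3 - 2*factorial(n + 2)/(3*3**n)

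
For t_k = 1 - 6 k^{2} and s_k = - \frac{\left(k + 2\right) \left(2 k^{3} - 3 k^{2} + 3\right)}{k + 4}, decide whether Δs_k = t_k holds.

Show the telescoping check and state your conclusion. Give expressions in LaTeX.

s_(k+1) = -(k + 3)*(2*(k + 1)**3 - 3*(k + 1)**2 + 3)/(k + 5)
s_(k+1) − s_k = (-6*k**4 - 46*k**3 - 65*k**2 + 7*k + 6)/(k**2 + 9*k + 20)
(s_(k+1) − s_k) − t_k = 2*(4*k**3 + 27*k**2 - k - 7)/(k**2 + 9*k + 20)

Invalid: residual \frac{2 \left(4 k^{3} + 27 k^{2} - k - 7\right)}{k^{2} + 9 k + 20} ≠ 0.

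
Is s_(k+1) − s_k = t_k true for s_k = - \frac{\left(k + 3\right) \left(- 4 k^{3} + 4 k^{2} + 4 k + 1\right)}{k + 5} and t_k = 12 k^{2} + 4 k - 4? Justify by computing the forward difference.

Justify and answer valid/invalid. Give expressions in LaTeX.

s_(k+1) = (4*k**4 + 24*k**3 + 32*k**2 - 5*k - 20)/(k + 6)
s_(k+1) − s_k = 2*(6*k**4 + 60*k**3 + 132*k**2 + 18*k - 41)/(k**2 + 11*k + 30)
(s_(k+1) − s_k) − t_k = 2*(-8*k**3 - 68*k**2 - 20*k + 19)/(k**2 + 11*k + 30)

Invalid: residual \frac{2 \left(- 8 k^{3} - 68 k^{2} - 20 k + 19\right)}{k^{2} + 11 k + 30} ≠ 0.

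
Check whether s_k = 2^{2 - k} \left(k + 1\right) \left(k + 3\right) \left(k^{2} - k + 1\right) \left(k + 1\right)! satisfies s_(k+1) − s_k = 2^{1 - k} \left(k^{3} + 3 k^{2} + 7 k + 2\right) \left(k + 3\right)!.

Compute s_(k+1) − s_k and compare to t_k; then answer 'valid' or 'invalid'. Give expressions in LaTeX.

Invalid: residual - 2^{1 - k} \left(k^{4} + 5 k^{3} + 11 k^{2} + 18 k + 2\right) \left(k + 1\right)! ≠ 0.

s_(k+1) = 2**(1 - k)*(k + 2)*(k + 4)*(k**2 + k + 1)*factorial(k + 2)
s_(k+1) − s_k = 2**(1 - k)*(k**5 + 7*k**4 + 23*k**3 + 44*k**2 + 34*k + 10)*factorial(k + 1)
(s_(k+1) − s_k) − t_k = -2**(1 - k)*(k**4 + 5*k**3 + 11*k**2 + 18*k + 2)*factorial(k + 1)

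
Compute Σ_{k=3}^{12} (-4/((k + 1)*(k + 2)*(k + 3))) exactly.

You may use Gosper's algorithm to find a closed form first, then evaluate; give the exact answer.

r(k) = (k + 1)/(k + 4) after simplifying.
A = k + 1, B = k + 4, C = 1.
Solve (k + 1)·f(k+1) − (k + 3)·f(k) = 1.
d = 2 from the (1,1,0) case.
Match coefficients ⇒ f(k) = k*(k + 3)/4.
So s_k = (B(k−1)f/C)·t_k = (k*(k + 3)**2/4)·t_k = k*(-k - 3)/((k + 1)*(k + 2)).
s_(k+1) − s_k = -4/(k**3 + 6*k**2 + 11*k + 6) = t_k.
Telescoping: Σ = s_(13) − s_(3) = -104/105 − (-9/10) = -19/210.

Σ = -19/210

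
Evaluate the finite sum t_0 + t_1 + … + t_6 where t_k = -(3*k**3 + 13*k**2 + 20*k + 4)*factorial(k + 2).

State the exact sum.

Σ = -54432008

The ratio is (3*k**4 + 31*k**3 + 121*k**2 + 205*k + 120)/(3*k**3 + 13*k**2 + 20*k + 4).
Normal form (A,B,C) = (k + 3, 1, k**3 + 13*k**2/3 + 20*k/3 + 4/3).
Need (k + 3)·f(k+1) − (1)·f(k) = k**3 + 13*k**2/3 + 20*k/3 + 4/3.
deg f ≤ 2 (via 1,0,3).
Coefficient equations give f(k) = (k - 1)*(3*k + 4)/3.
Then R = B(k−1)f/C = (k - 1)*(3*k + 4)/(3*k**3 + 13*k**2 + 20*k + 4), so s_k = R(k)·t_k = -(k - 1)*(3*k + 4)*factorial(k + 2).
Δs = -(3*k**3 + 13*k**2 + 20*k + 4)*factorial(k + 2), as required.
Σ_(k=0)^(6) t_k = s_(7) − s_(0) = -54432000 − (8) = -54432008.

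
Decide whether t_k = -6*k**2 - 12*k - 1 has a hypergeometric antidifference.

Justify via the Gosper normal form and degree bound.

Yes. s_k = k*(-2*k**2 - 3*k + 4).

The ratio is (6*k**2 + 24*k + 19)/(6*k**2 + 12*k + 1).
A = 1, B = 1, C = k**2 + 2*k + 1/6.
Key eq: (1)·f(k+1) = (1)·f(k) + (k**2 + 2*k + 1/6).
Bound: deg f ≤ 3.
Coefficient equations give f(k) = k*(2*k**2 + 3*k - 4)/6.
Then R = B(k−1)f/C = k*(2*k**2 + 3*k - 4)/(6*k**2 + 12*k + 1), so s_k = R(k)·t_k = k*(-2*k**2 - 3*k + 4).
Δs = -6*k**2 - 12*k - 1, as required.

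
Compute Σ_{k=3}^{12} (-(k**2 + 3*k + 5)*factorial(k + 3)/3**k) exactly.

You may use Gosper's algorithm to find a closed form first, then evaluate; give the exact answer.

Σ = -401809174720/729

The ratio is (k + 4)*(3*k + (k + 1)**2 + 8)/(3*(k**2 + 3*k + 5)).
Take A(k)=k/3 + 4/3, B(k)=1, C(k)=k**2 + 3*k + 5.
Key eq: (k/3 + 4/3)·f(k+1) = (1)·f(k) + (k**2 + 3*k + 5).
d = 1 from the (1,0,2) case.
Solving with deg f ≤ 1: f(k) = 3*(k + 1).
Get s_k = R·t_k = -3**(1 - k)*(k + 1)*factorial(k + 3) with R(k) = B(k−1)f(k)/C(k) = 3*(k + 1)/(k**2 + 3*k + 5).
Check: Δs_k = -(k**2 + 3*k + 5)*factorial(k + 3)/3**k. ✓
Telescoping: Σ = s_(13) − s_(3) = -401809408000/729 − (-320) = -401809174720/729.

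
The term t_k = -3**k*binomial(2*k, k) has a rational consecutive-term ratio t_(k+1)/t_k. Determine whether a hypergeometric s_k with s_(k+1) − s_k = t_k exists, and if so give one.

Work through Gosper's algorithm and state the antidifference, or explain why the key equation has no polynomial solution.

none — t_k is not Gosper-summable

Ratio r(k) = 6*(2*k + 1)/(k + 1).
A = 12*k + 6, B = k + 1, C = 1.
Key eq: (12*k + 6)·f(k+1) = (k)·f(k) + (1).
Degrees (1,1,0) ⇒ d ≤ -1.
d = -1 < 0 ⇒ no nonzero polynomial f; not summable.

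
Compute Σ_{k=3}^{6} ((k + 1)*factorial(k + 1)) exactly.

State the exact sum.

Σ = 40296

Compute t_(k+1)/t_k: get (k + 2)**2/(k + 1).
Gosper form: A/B · C(k+1)/C(k) with A=k + 2, B=1, C=k + 1.
Set up (k + 2)·f(k+1) − (1)·f(k) − (k + 1) = 0.
d = 0 from the (1,0,1) case.
Match coefficients ⇒ f(k) = 1.
Get s_k = R·t_k = factorial(k + 1) with R(k) = B(k−1)f(k)/C(k) = 1/(k + 1).
Verify: (k + 1)*factorial(k + 1) matches t_k.
Σ_(k=3)^(6) t_k = s_(7) − s_(3) = 40320 − (24) = 40296.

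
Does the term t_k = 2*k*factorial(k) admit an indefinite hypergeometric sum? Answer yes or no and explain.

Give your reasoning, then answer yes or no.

The ratio is (k + 1)**2/k.
A = k + 1, B = 1, C = k.
Set up (k + 1)·f(k+1) − (1)·f(k) − (k) = 0.
d = 0 from the (1,0,1) case.
Match coefficients ⇒ f(k) = 1.
So s_k = (B(k−1)f/C)·t_k = (1/k)·t_k = 2*factorial(k).
Check: Δs_k = 2*k*factorial(k). ✓

Yes. s_k = 2*factorial(k).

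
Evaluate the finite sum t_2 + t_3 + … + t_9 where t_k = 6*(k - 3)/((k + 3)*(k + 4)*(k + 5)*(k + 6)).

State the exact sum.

Ratio r(k) = (k - 2)*(k + 3)/((k - 3)*(k + 7)).
Factor: A=k + 3; B=k + 7; C=k - 3.
Need (k + 3)·f(k+1) − (k + 6)·f(k) = k - 3.
d = 3 from the (1,1,1) case.
Coefficient equations give f(k) = -k*(k**2 + 12*k + 107)/120.
Get s_k = R·t_k = k*(-k**2 - 12*k - 107)/(20*(k + 3)*(k + 4)*(k + 5)) with R(k) = B(k−1)f(k)/C(k) = -k*(k + 6)*(k**2 + 12*k + 107)/(120*(k - 3)).
s_(k+1) − s_k = 6*(k - 3)/(k**4 + 18*k**3 + 119*k**2 + 342*k + 360) = t_k.
Evaluate s at k=10 and k=2: -109/1820 and -9/140; difference 2/455.

Σ = 2/455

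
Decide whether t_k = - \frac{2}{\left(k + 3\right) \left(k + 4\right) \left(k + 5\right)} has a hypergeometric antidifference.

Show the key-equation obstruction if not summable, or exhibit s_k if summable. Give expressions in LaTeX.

Compute t_(k+1)/t_k: get (k + 3)/(k + 6).
Take A(k)=k + 3, B(k)=k + 6, C(k)=1.
Solve (k + 3)·f(k+1) − (k + 5)·f(k) = 1.
d = 2 from the (1,1,0) case.
Match coefficients ⇒ f(k) = k*(k + 7)/24.
Certificate R = B(k−1)f/C = k*(k + 5)*(k + 7)/24 gives s_k = k*(-k - 7)/(12*(k + 3)*(k + 4)).
Verify: -2/(k**3 + 12*k**2 + 47*k + 60) matches t_k.

Yes. s_k = \frac{k \left(- k - 7\right)}{12 \left(k + 3\right) \left(k + 4\right)}.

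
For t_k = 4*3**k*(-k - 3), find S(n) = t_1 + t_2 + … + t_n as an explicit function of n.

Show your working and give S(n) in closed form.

r(k) = 3*(k + 4)/(k + 3) after simplifying.
Normal form (A,B,C) = (3, 1, k + 3).
Key eq: (3)·f(k+1) = (1)·f(k) + (k + 3).
d = 1 from the (0,0,1) case.
Match coefficients ⇒ f(k) = (2*k + 3)/4.
R(k) = B(k−1)·f(k)/C(k) = (2*k + 3)/(4*(k + 3)); s_k = R·t_k = 3**k*(-2*k - 3).
Check: Δs_k = 4*3**k*(-k - 3). ✓
Σ_(k=1)^n t_k = s_(n+1) − s_(1) = (3**(n + 1)*(-2*n - 5)) − (-15), i.e. -6*3**n*n - 15*3**n + 15.

S(n) = -6*3**n*n - 15*3**n + 15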